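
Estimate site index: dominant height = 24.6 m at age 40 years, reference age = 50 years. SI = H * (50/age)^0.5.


50/40 = 1.25000
(1.25000)^0.5 = 1.11803
SI = 24.6 * 1.11803 = 27.5035 ≈ 27.5 m

27.5 m


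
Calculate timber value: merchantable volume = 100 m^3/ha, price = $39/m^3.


Value = 100 * 39 = $3900/ha

$3900/ha


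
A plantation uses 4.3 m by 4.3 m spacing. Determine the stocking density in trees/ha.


N = 10000 / 4.3^2 = 10000 / 18.49 = 540.833 ≈ 541 trees/ha

541 trees/ha


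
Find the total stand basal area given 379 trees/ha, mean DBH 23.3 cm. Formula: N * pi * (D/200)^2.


(D/200)^2 = (23.3/200)^2 = 0.1165^2 = 0.01357225
Individual BA = 3.141593 * 0.01357225 = 0.0426385 m^2
Stand BA = 379 * 0.0426385 = 16.1600 ≈ 16.16 m^2/ha

16.16 m^2/ha


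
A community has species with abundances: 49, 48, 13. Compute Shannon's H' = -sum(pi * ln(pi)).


Total N = 49 + 48 + 13 = 110
Per-species terms:
  p = 49/110 = 0.445455; ln(p) = -0.808659; p*ln(p) = 0.445455 * (-0.808659) = -0.360221
  p = 48/110 = 0.436364; ln(p) = -0.829279; p*ln(p) = 0.436364 * (-0.829279) = -0.361868
  p = 13/110 = 0.118182; ln(p) = -2.135529; p*ln(p) = 0.118182 * (-2.135529) = -0.252381
sum(p*ln(p)) = (-0.360221) + (-0.361868) + (-0.252381) = -0.974470
H' = -(-0.974470) = 0.974470 ≈ 0.9745

0.9745


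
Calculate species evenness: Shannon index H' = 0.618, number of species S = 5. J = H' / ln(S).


ln(5) = 1.60944
J = H' / ln(S) = 0.618 / 1.60944 = 0.383984 ≈ 0.3840

0.3840


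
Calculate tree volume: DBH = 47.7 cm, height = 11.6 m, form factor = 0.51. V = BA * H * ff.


(D/200)^2 = (47.7/200)^2 = 0.2385^2 = 0.05688225
BA = 3.141593 * 0.05688225 = 0.178701 m^2
V = 0.178701 * 11.6 * 0.51 = 1.05720 ≈ 1.057 m^3

1.057 m^3


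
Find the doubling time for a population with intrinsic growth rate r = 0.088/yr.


td = ln(2) / 0.088 = 0.693147 / 0.088 = 7.87667 ≈ 7.9 years

7.9 years


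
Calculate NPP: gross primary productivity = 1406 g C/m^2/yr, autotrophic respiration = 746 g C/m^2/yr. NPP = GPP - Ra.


NPP = GPP - Ra = 1406 - 746 = 660 g C/m^2/yr

660 g C/m^2/yr


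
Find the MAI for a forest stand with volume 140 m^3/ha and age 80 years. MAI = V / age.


MAI = 140 / 80 = 1.75 m^3/ha/yr

1.75 m^3/ha/yr


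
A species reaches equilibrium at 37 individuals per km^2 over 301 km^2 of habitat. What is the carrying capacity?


K = 37 * 301 = 11137 individuals

11137 individuals


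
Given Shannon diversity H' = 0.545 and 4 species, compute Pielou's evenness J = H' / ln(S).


ln(4) = 1.38629
J = H' / ln(S) = 0.545 / 1.38629 = 0.393136 ≈ 0.3931

0.3931


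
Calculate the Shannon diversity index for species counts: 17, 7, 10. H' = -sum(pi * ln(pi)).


Total N = 17 + 7 + 10 = 34
Per-species terms:
  p = 17/34 = 0.500000; ln(p) = -0.693147; p*ln(p) = 0.500000 * (-0.693147) = -0.346574
  p = 7/34 = 0.205882; ln(p) = -1.580452; p*ln(p) = 0.205882 * (-1.580452) = -0.325387
  p = 10/34 = 0.294118; ln(p) = -1.223774; p*ln(p) = 0.294118 * (-1.223774) = -0.359934
sum(p*ln(p)) = (-0.346574) + (-0.325387) + (-0.359934) = -1.031895
H' = -(-1.031895) = 1.031895 ≈ 1.0319

1.0319


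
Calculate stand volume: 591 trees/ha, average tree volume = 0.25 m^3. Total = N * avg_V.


V_stand = 591 * 0.25 = 147.75 ≈ 147.8 m^3/ha

147.8 m^3/ha


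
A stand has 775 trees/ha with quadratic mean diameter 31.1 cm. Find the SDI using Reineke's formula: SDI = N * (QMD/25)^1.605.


QMD/25 = 31.1/25 = 1.244
(1.244)^1.605 = exp(1.605 * ln(1.244)) = exp(1.605 * 0.218332) = exp(0.350423) = 1.41967
SDI = 775 * 1.41967 = 1100.24 ≈ 1100

1100


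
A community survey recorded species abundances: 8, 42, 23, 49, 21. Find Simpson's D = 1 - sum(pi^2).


Total N = 8 + 42 + 23 + 49 + 21 = 143
Per-species terms:
  p = 8/143 = 0.055944; p^2 = 0.055944^2 = 0.003130
  p = 42/143 = 0.293706; p^2 = 0.293706^2 = 0.086263
  p = 23/143 = 0.160839; p^2 = 0.160839^2 = 0.025869
  p = 49/143 = 0.342657; p^2 = 0.342657^2 = 0.117414
  p = 21/143 = 0.146853; p^2 = 0.146853^2 = 0.021566
sum(p^2) = 0.003130 + 0.086263 + 0.025869 + 0.117414 + 0.021566 = 0.254242
D = 1 - 0.254242 = 0.745758 ≈ 0.7458

0.7458


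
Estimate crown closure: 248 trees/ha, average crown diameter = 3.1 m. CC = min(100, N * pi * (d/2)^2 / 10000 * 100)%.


(d/2)^2 = (3.1/2)^2 = 1.55^2 = 2.4025
Crown area = 3.141593 * 2.4025 = 7.54768 m^2
N * area / 10000 * 100 = 248 * 7.54768 / 10000 * 100 = 18.7182
CC = min(100, 18.7182) = 18.7182 ≈ 18.7%

18.7%


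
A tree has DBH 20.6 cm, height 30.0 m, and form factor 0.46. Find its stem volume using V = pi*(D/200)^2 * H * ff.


(D/200)^2 = (20.6/200)^2 = 0.103^2 = 0.010609
BA = 3.141593 * 0.010609 = 0.0333292 m^2
V = 0.0333292 * 30.0 * 0.46 = 0.459943 ≈ 0.460 m^3

0.460 m^3


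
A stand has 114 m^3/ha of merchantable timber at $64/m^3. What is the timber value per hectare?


Value = 114 * 64 = $7296/ha

$7296/ha


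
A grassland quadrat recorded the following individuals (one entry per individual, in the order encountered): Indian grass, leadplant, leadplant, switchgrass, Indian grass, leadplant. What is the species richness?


Total individuals logged = 6
Distinct species (count of individuals): Indian grass (2), leadplant (3), switchgrass (1)
Species richness = number of distinct species = 3

3


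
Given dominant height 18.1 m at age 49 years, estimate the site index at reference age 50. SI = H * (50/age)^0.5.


50/49 = 1.02041
(1.02041)^0.5 = 1.01015
SI = 18.1 * 1.01015 = 18.2837 ≈ 18.3 m

18.3 m


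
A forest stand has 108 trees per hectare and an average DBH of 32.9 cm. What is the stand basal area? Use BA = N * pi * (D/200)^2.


(D/200)^2 = (32.9/200)^2 = 0.1645^2 = 0.02706025
Individual BA = 3.141593 * 0.02706025 = 0.0850123 m^2
Stand BA = 108 * 0.0850123 = 9.18133 ≈ 9.18 m^2/ha

9.18 m^2/ha


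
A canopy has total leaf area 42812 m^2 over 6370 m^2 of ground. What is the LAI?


LAI = 42812 / 6370 = 6.7209 ≈ 6.72

6.72


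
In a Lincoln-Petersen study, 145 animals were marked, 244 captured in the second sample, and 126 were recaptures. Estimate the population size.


N = M * C / R = 145 * 244 / 126 = 35380 / 126 = 280.79 ≈ 281

281 individuals


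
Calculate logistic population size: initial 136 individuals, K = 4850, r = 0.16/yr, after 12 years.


(K - N0)/N0 = (4850 - 136)/136 = 4714/136 = 34.6618
r*t = 0.16 * 12 = 1.92; exp(-1.92) = 0.146607
34.6618 * 0.146607 = 5.08166
1 + 5.08166 = 6.08166
N = 4850 / 6.08166 = 797.480 ≈ 797

797


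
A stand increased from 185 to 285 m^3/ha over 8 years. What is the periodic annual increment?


PAI = (V2 - V1) / period = (285 - 185) / 8 = 100 / 8 = 12.50 m^3/ha/yr

12.50 m^3/ha/yr


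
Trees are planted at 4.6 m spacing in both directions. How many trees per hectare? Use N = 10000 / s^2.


N = 10000 / 4.6^2 = 10000 / 21.16 = 472.590 ≈ 473 trees/ha

473 trees/ha


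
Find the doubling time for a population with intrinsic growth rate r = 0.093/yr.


td = ln(2) / 0.093 = 0.693147 / 0.093 = 7.45319 ≈ 7.5 years

7.5 years


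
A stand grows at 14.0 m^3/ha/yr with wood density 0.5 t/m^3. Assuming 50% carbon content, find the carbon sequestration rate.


C = 14.0 * 0.5 * 0.5 = 3.50 t C/ha/yr

3.50 t C/ha/yr


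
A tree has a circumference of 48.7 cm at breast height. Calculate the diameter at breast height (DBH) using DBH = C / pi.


DBH = C / pi = 48.7 / 3.141593 = 15.5017 ≈ 15.50 cm

15.50 cm


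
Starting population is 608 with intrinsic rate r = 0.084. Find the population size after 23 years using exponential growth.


r*t = 0.084 * 23 = 1.932
exp(1.932) = 6.90330
N = 608 * 6.90330 = 4197.21 ≈ 4197

4197


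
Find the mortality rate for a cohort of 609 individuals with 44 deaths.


Mortality rate = 44 / 609 = 0.0722496 ≈ 0.0722

0.0722


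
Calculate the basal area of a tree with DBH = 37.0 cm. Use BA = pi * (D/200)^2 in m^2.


D/200 = 37.0/200 = 0.185 m
(D/200)^2 = 0.185^2 = 0.034225
BA = 3.141593 * 0.034225 = 0.107521 ≈ 0.1075 m^2

0.1075 m^2


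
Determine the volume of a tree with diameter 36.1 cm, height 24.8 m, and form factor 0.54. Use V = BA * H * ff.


(D/200)^2 = (36.1/200)^2 = 0.1805^2 = 0.03258025
BA = 3.141593 * 0.03258025 = 0.102354 m^2
V = 0.102354 * 24.8 * 0.54 = 1.37072 ≈ 1.371 m^3

1.371 m^3


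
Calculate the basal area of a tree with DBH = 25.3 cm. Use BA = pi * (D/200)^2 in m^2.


D/200 = 25.3/200 = 0.1265 m
(D/200)^2 = 0.1265^2 = 0.01600225
BA = 3.141593 * 0.01600225 = 0.0502726 ≈ 0.0503 m^2

0.0503 m^2


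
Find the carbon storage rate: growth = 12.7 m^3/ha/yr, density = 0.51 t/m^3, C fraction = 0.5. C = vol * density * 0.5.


C = 12.7 * 0.51 * 0.5 = 3.2385 ≈ 3.24 t C/ha/yr

3.24 t C/ha/yr


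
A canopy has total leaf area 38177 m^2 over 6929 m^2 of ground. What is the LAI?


LAI = 38177 / 6929 = 5.5097 ≈ 5.51

5.51


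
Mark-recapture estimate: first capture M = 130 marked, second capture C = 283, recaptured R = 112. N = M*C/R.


N = M * C / R = 130 * 283 / 112 = 36790 / 112 = 328.48 ≈ 328

328 individuals


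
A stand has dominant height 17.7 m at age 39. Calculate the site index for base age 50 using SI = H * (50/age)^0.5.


50/39 = 1.28205
(1.28205)^0.5 = 1.13228
SI = 17.7 * 1.13228 = 20.0414 ≈ 20.0 m

20.0 m


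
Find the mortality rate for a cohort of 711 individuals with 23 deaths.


Mortality rate = 23 / 711 = 0.032349 ≈ 0.0323

0.0323


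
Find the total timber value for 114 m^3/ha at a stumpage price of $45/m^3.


Value = 114 * 45 = $5130/ha

$5130/ha


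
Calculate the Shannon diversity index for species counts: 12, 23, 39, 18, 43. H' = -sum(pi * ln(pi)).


Total N = 12 + 23 + 39 + 18 + 43 = 135
Per-species terms:
  p = 12/135 = 0.088889; ln(p) = -2.420367; p*ln(p) = 0.088889 * (-2.420367) = -0.215144
  p = 23/135 = 0.170370; ln(p) = -1.769783; p*ln(p) = 0.170370 * (-1.769783) = -0.301518
  p = 39/135 = 0.288889; ln(p) = -1.241713; p*ln(p) = 0.288889 * (-1.241713) = -0.358717
  p = 18/135 = 0.133333; ln(p) = -2.014906; p*ln(p) = 0.133333 * (-2.014906) = -0.268653
  p = 43/135 = 0.318519; ln(p) = -1.144073; p*ln(p) = 0.318519 * (-1.144073) = -0.364409
sum(p*ln(p)) = (-0.215144) + (-0.301518) + (-0.358717) + (-0.268653) + (-0.364409) = -1.508441
H' = -(-1.508441) = 1.508441 ≈ 1.5084

1.5084


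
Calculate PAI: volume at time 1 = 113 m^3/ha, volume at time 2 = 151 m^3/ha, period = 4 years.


PAI = (V2 - V1) / period = (151 - 113) / 4 = 38 / 4 = 9.50 m^3/ha/yr

9.50 m^3/ha/yr


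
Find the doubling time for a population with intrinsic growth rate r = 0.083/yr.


td = ln(2) / 0.083 = 0.693147 / 0.083 = 8.35117 ≈ 8.4 years

8.4 years


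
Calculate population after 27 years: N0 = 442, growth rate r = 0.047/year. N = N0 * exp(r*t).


r*t = 0.047 * 27 = 1.269
exp(1.269) = 3.55729
N = 442 * 3.55729 = 1572.32 ≈ 1572

1572


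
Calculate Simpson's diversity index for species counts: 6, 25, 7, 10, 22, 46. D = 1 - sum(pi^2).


Total N = 6 + 25 + 7 + 10 + 22 + 46 = 116
Per-species terms:
  p = 6/116 = 0.051724; p^2 = 0.051724^2 = 0.002675
  p = 25/116 = 0.215517; p^2 = 0.215517^2 = 0.046448
  p = 7/116 = 0.060345; p^2 = 0.060345^2 = 0.003642
  p = 10/116 = 0.086207; p^2 = 0.086207^2 = 0.007432
  p = 22/116 = 0.189655; p^2 = 0.189655^2 = 0.035969
  p = 46/116 = 0.396552; p^2 = 0.396552^2 = 0.157253
sum(p^2) = 0.002675 + 0.046448 + 0.003642 + 0.007432 + 0.035969 + 0.157253 = 0.253419
D = 1 - 0.253419 = 0.746581 ≈ 0.7466

0.7466


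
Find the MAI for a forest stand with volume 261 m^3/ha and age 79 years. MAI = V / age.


MAI = 261 / 79 = 3.3038 ≈ 3.30 m^3/ha/yr

3.30 m^3/ha/yr


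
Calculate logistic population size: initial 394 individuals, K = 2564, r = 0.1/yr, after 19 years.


(K - N0)/N0 = (2564 - 394)/394 = 2170/394 = 5.50761
r*t = 0.1 * 19 = 1.9; exp(-1.9) = 0.149569
5.50761 * 0.149569 = 0.823768
1 + 0.823768 = 1.82377
N = 2564 / 1.82377 = 1405.88 ≈ 1406

1406


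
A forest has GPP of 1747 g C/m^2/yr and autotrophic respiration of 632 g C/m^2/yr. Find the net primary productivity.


NPP = GPP - Ra = 1747 - 632 = 1115 g C/m^2/yr

1115 g C/m^2/yr


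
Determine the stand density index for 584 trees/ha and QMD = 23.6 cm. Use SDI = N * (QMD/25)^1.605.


QMD/25 = 23.6/25 = 0.944
(0.944)^1.605 = exp(1.605 * ln(0.944)) = exp(1.605 * (-0.0576291)) = exp(-0.0924947) = 0.911654
SDI = 584 * 0.911654 = 532.406 ≈ 532

532


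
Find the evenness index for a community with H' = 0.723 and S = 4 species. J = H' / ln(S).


ln(4) = 1.38629
J = H' / ln(S) = 0.723 / 1.38629 = 0.521536 ≈ 0.5215

0.5215


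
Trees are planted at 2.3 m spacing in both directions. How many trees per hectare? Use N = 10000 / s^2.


N = 10000 / 2.3^2 = 10000 / 5.29 = 1890.36 ≈ 1890 trees/ha

1890 trees/ha


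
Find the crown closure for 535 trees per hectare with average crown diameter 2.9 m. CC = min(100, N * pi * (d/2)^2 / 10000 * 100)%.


(d/2)^2 = (2.9/2)^2 = 1.45^2 = 2.1025
Crown area = 3.141593 * 2.1025 = 6.60520 m^2
N * area / 10000 * 100 = 535 * 6.60520 / 10000 * 100 = 35.3378
CC = min(100, 35.3378) = 35.3378 ≈ 35.3%

35.3%


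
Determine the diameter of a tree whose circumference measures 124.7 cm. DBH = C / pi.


DBH = C / pi = 124.7 / 3.141593 = 39.6932 ≈ 39.69 cm

39.69 cm


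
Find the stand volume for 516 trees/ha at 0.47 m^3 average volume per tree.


V_stand = 516 * 0.47 = 242.52 ≈ 242.5 m^3/ha

242.5 m^3/ha


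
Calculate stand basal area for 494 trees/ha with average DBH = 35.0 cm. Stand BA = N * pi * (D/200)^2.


(D/200)^2 = (35.0/200)^2 = 0.175^2 = 0.030625
Individual BA = 3.141593 * 0.030625 = 0.0962113 m^2
Stand BA = 494 * 0.0962113 = 47.5284 ≈ 47.53 m^2/ha

47.53 m^2/ha


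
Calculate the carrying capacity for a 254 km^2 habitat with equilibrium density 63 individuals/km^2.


K = 63 * 254 = 16002 individuals

16002 individuals


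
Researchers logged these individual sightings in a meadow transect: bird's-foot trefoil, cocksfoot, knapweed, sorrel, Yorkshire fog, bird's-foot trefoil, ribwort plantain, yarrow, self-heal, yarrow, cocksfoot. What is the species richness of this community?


Total individuals logged = 11
Distinct species (count of individuals): bird's-foot trefoil (2), cocksfoot (2), knapweed (1), sorrel (1), Yorkshire fog (1), ribwort plantain (1), yarrow (2), self-heal (1)
Species richness = number of distinct species = 8

8


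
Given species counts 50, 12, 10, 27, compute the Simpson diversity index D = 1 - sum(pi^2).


Total N = 50 + 12 + 10 + 27 = 99
Per-species terms:
  p = 50/99 = 0.505051; p^2 = 0.505051^2 = 0.255077
  p = 12/99 = 0.121212; p^2 = 0.121212^2 = 0.014692
  p = 10/99 = 0.101010; p^2 = 0.101010^2 = 0.010203
  p = 27/99 = 0.272727; p^2 = 0.272727^2 = 0.074380
sum(p^2) = 0.255077 + 0.014692 + 0.010203 + 0.074380 = 0.354352
D = 1 - 0.354352 = 0.645648 ≈ 0.6456

0.6456


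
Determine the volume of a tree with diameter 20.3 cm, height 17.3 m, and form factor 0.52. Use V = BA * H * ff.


(D/200)^2 = (20.3/200)^2 = 0.1015^2 = 0.01030225
BA = 3.141593 * 0.01030225 = 0.0323655 m^2
V = 0.0323655 * 17.3 * 0.52 = 0.291160 ≈ 0.291 m^3

0.291 m^3


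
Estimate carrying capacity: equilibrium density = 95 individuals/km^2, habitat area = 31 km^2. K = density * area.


K = 95 * 31 = 2945 individuals

2945 individuals


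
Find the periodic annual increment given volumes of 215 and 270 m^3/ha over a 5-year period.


PAI = (V2 - V1) / period = (270 - 215) / 5 = 55 / 5 = 11.00 m^3/ha/yr

11.00 m^3/ha/yr


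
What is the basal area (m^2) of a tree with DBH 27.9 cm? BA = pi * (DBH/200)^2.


D/200 = 27.9/200 = 0.1395 m
(D/200)^2 = 0.1395^2 = 0.01946025
BA = 3.141593 * 0.01946025 = 0.0611362 ≈ 0.0611 m^2

0.0611 m^2


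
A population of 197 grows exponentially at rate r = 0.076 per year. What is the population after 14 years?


r*t = 0.076 * 14 = 1.064
exp(1.064) = 2.89794
N = 197 * 2.89794 = 570.894 ≈ 571

571


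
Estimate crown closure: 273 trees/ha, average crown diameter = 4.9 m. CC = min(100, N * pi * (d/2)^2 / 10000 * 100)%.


(d/2)^2 = (4.9/2)^2 = 2.45^2 = 6.0025
Crown area = 3.141593 * 6.0025 = 18.8574 m^2
N * area / 10000 * 100 = 273 * 18.8574 / 10000 * 100 = 51.4807
CC = min(100, 51.4807) = 51.4807 ≈ 51.5%

51.5%


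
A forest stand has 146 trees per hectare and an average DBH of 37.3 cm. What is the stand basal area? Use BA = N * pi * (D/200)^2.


(D/200)^2 = (37.3/200)^2 = 0.1865^2 = 0.03478225
Individual BA = 3.141593 * 0.03478225 = 0.109272 m^2
Stand BA = 146 * 0.109272 = 15.9537 ≈ 15.95 m^2/ha

15.95 m^2/ha


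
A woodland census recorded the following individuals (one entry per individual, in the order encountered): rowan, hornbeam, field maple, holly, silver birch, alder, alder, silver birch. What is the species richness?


Total individuals logged = 8
Distinct species (count of individuals): rowan (1), hornbeam (1), field maple (1), holly (1), silver birch (2), alder (2)
Species richness = number of distinct species = 6

6


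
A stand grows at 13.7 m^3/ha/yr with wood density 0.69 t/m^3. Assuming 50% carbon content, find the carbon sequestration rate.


C = 13.7 * 0.69 * 0.5 = 4.7265 ≈ 4.73 t C/ha/yr

4.73 t C/ha/yr


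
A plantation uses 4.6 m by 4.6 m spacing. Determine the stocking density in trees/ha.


N = 10000 / 4.6^2 = 10000 / 21.16 = 472.590 ≈ 473 trees/ha

473 trees/ha


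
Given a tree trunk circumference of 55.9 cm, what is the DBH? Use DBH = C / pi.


DBH = C / pi = 55.9 / 3.141593 = 17.7935 ≈ 17.79 cm

17.79 cm


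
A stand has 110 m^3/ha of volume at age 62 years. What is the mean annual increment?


MAI = 110 / 62 = 1.7742 ≈ 1.77 m^3/ha/yr

1.77 m^3/ha/yr


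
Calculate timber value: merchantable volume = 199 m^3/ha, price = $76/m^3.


Value = 199 * 76 = $15124/ha

$15124/ha


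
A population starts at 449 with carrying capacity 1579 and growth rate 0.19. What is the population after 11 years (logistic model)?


(K - N0)/N0 = (1579 - 449)/449 = 1130/449 = 2.51670
r*t = 0.19 * 11 = 2.09; exp(-2.09) = 0.123687
2.51670 * 0.123687 = 0.311283
1 + 0.311283 = 1.31128
N = 1579 / 1.31128 = 1204.17 ≈ 1204

1204


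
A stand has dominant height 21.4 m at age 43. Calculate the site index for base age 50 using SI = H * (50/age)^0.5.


50/43 = 1.16279
(1.16279)^0.5 = 1.07833
SI = 21.4 * 1.07833 = 23.0763 ≈ 23.1 m

23.1 m


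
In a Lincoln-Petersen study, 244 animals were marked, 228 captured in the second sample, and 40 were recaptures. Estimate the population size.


N = M * C / R = 244 * 228 / 40 = 55632 / 40 = 1390.80 ≈ 1391

1391 individuals


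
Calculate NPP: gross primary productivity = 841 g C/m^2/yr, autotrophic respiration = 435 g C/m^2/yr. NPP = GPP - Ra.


NPP = GPP - Ra = 841 - 435 = 406 g C/m^2/yr

406 g C/m^2/yr


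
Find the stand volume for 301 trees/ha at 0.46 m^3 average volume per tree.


V_stand = 301 * 0.46 = 138.46 ≈ 138.5 m^3/ha

138.5 m^3/ha


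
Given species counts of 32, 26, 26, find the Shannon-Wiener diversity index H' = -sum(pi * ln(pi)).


Total N = 32 + 26 + 26 = 84
Per-species terms:
  p = 32/84 = 0.380952; ln(p) = -0.965082; p*ln(p) = 0.380952 * (-0.965082) = -0.367650
  p = 26/84 = 0.309524; ln(p) = -1.172720; p*ln(p) = 0.309524 * (-1.172720) = -0.362985
  p = 26/84 = 0.309524; ln(p) = -1.172720; p*ln(p) = 0.309524 * (-1.172720) = -0.362985
sum(p*ln(p)) = (-0.367650) + (-0.362985) + (-0.362985) = -1.093620
H' = -(-1.093620) = 1.093620 ≈ 1.0936

1.0936


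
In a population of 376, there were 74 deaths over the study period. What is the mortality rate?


Mortality rate = 74 / 376 = 0.196809 ≈ 0.1968

0.1968


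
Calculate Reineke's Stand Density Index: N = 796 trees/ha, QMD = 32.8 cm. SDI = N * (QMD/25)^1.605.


QMD/25 = 32.8/25 = 1.312
(1.312)^1.605 = exp(1.605 * ln(1.312)) = exp(1.605 * 0.271553) = exp(0.435843) = 1.54627
SDI = 796 * 1.54627 = 1230.83 ≈ 1231

1231


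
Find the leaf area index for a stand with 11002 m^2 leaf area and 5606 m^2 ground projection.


LAI = 11002 / 5606 = 1.9625 ≈ 1.96

1.96


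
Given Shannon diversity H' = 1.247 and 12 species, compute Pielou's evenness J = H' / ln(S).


ln(12) = 2.48491
J = H' / ln(S) = 1.247 / 2.48491 = 0.501829 ≈ 0.5018

0.5018


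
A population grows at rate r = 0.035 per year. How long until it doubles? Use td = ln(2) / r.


td = ln(2) / 0.035 = 0.693147 / 0.035 = 19.8042 ≈ 19.8 years

19.8 years


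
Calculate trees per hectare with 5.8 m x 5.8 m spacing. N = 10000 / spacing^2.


N = 10000 / 5.8^2 = 10000 / 33.64 = 297.265 ≈ 297 trees/ha

297 trees/ha


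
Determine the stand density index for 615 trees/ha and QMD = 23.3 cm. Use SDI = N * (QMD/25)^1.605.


QMD/25 = 23.3/25 = 0.932
(0.932)^1.605 = exp(1.605 * ln(0.932)) = exp(1.605 * (-0.0704225)) = exp(-0.113028) = 0.893126
SDI = 615 * 0.893126 = 549.272 ≈ 549

549


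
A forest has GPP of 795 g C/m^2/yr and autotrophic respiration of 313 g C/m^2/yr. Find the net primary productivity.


NPP = GPP - Ra = 795 - 313 = 482 g C/m^2/yr

482 g C/m^2/yr


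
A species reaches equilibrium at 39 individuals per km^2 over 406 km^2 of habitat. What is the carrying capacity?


K = 39 * 406 = 15834 individuals

15834 individuals


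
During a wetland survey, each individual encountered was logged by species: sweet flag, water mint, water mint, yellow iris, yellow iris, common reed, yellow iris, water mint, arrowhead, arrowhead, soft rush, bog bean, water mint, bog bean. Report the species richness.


Total individuals logged = 14
Distinct species (count of individuals): sweet flag (1), water mint (4), yellow iris (3), common reed (1), arrowhead (2), soft rush (1), bog bean (2)
Species richness = number of distinct species = 7

7


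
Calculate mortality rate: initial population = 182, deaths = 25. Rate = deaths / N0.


Mortality rate = 25 / 182 = 0.137363 ≈ 0.1374

0.1374


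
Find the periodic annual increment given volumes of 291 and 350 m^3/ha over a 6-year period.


PAI = (V2 - V1) / period = (350 - 291) / 6 = 59 / 6 = 9.8333 ≈ 9.83 m^3/ha/yr

9.83 m^3/ha/yr


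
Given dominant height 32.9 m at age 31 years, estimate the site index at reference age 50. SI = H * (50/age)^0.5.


50/31 = 1.61290
(1.61290)^0.5 = 1.27000
SI = 32.9 * 1.27000 = 41.7830 ≈ 41.8 m

41.8 m


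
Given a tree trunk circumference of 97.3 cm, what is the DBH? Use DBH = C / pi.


DBH = C / pi = 97.3 / 3.141593 = 30.9715 ≈ 30.97 cm

30.97 cm


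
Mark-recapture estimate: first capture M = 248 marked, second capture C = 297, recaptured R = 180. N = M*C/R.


N = M * C / R = 248 * 297 / 180 = 73656 / 180 = 409.20 ≈ 409

409 individuals


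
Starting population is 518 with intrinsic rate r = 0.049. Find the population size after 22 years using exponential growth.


r*t = 0.049 * 22 = 1.078
exp(1.078) = 2.93880
N = 518 * 2.93880 = 1522.30 ≈ 1522

1522


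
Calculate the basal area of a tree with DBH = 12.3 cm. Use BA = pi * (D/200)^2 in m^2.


D/200 = 12.3/200 = 0.0615 m
(D/200)^2 = 0.0615^2 = 0.00378225
BA = 3.141593 * 0.00378225 = 0.0118823 ≈ 0.0119 m^2

0.0119 m^2


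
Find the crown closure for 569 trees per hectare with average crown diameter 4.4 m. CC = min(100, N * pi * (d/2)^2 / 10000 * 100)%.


(d/2)^2 = (4.4/2)^2 = 2.2^2 = 4.84
Crown area = 3.141593 * 4.84 = 15.2053 m^2
N * area / 10000 * 100 = 569 * 15.2053 / 10000 * 100 = 86.5182
CC = min(100, 86.5182) = 86.5182 ≈ 86.5%

86.5%


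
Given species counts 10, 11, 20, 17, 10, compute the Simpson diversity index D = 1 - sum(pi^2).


Total N = 10 + 11 + 20 + 17 + 10 = 68
Per-species terms:
  p = 10/68 = 0.147059; p^2 = 0.147059^2 = 0.021626
  p = 11/68 = 0.161765; p^2 = 0.161765^2 = 0.026168
  p = 20/68 = 0.294118; p^2 = 0.294118^2 = 0.086505
  p = 17/68 = 0.250000; p^2 = 0.250000^2 = 0.062500
  p = 10/68 = 0.147059; p^2 = 0.147059^2 = 0.021626
sum(p^2) = 0.021626 + 0.026168 + 0.086505 + 0.062500 + 0.021626 = 0.218425
D = 1 - 0.218425 = 0.781575 ≈ 0.7816

0.7816


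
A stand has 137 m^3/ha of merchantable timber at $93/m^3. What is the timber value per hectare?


Value = 137 * 93 = $12741/ha

$12741/ha


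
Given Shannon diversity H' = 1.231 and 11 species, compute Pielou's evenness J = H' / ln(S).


ln(11) = 2.39790
J = H' / ln(S) = 1.231 / 2.39790 = 0.513366 ≈ 0.5134

0.5134


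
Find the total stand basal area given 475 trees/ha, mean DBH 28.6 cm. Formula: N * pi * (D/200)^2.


(D/200)^2 = (28.6/200)^2 = 0.143^2 = 0.020449
Individual BA = 3.141593 * 0.020449 = 0.0642424 m^2
Stand BA = 475 * 0.0642424 = 30.5151 ≈ 30.52 m^2/ha

30.52 m^2/ha


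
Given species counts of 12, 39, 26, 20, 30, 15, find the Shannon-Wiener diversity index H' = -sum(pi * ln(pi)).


Total N = 12 + 39 + 26 + 20 + 30 + 15 = 142
Per-species terms:
  p = 12/142 = 0.084507; ln(p) = -2.470921; p*ln(p) = 0.084507 * (-2.470921) = -0.208810
  p = 39/142 = 0.274648; ln(p) = -1.292265; p*ln(p) = 0.274648 * (-1.292265) = -0.354918
  p = 26/142 = 0.183099; ln(p) = -1.697728; p*ln(p) = 0.183099 * (-1.697728) = -0.310852
  p = 20/142 = 0.140845; ln(p) = -1.960095; p*ln(p) = 0.140845 * (-1.960095) = -0.276070
  p = 30/142 = 0.211268; ln(p) = -1.554628; p*ln(p) = 0.211268 * (-1.554628) = -0.328443
  p = 15/142 = 0.105634; ln(p) = -2.247775; p*ln(p) = 0.105634 * (-2.247775) = -0.237441
sum(p*ln(p)) = (-0.208810) + (-0.354918) + (-0.310852) + (-0.276070) + (-0.328443) + (-0.237441) = -1.716534
H' = -(-1.716534) = 1.716534 ≈ 1.7165

1.7165


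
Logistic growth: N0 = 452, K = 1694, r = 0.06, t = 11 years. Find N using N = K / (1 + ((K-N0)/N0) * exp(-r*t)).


(K - N0)/N0 = (1694 - 452)/452 = 1242/452 = 2.74779
r*t = 0.06 * 11 = 0.66; exp(-0.66) = 0.516851
2.74779 * 0.516851 = 1.42020
1 + 1.42020 = 2.42020
N = 1694 / 2.42020 = 699.942 ≈ 700

700


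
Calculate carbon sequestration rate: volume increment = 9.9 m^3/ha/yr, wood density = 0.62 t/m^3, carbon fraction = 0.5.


C = 9.9 * 0.62 * 0.5 = 3.069 ≈ 3.07 t C/ha/yr

3.07 t C/ha/yr


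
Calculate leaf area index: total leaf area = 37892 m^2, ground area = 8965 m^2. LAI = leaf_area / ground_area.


LAI = 37892 / 8965 = 4.2267 ≈ 4.23

4.23


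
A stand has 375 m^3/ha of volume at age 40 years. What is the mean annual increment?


MAI = 375 / 40 = 9.3750 ≈ 9.38 m^3/ha/yr

9.38 m^3/ha/yr


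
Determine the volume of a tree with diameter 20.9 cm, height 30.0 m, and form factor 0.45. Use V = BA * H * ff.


(D/200)^2 = (20.9/200)^2 = 0.1045^2 = 0.01092025
BA = 3.141593 * 0.01092025 = 0.0343070 m^2
V = 0.0343070 * 30.0 * 0.45 = 0.463145 ≈ 0.463 m^3

0.463 m^3


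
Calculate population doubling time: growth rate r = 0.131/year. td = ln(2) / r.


td = ln(2) / 0.131 = 0.693147 / 0.131 = 5.29120 ≈ 5.3 years

5.3 years


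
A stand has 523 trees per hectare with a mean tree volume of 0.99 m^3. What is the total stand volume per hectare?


V_stand = 523 * 0.99 = 517.77 ≈ 517.8 m^3/ha

517.8 m^3/ha


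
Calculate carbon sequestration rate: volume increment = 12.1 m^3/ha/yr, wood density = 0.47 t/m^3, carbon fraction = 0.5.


C = 12.1 * 0.47 * 0.5 = 2.8435 ≈ 2.84 t C/ha/yr

2.84 t C/ha/yr


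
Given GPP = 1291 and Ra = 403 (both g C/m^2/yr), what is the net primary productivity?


NPP = GPP - Ra = 1291 - 403 = 888 g C/m^2/yr

888 g C/m^2/yr


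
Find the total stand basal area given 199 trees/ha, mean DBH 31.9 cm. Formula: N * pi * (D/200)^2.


(D/200)^2 = (31.9/200)^2 = 0.1595^2 = 0.02544025
Individual BA = 3.141593 * 0.02544025 = 0.0799229 m^2
Stand BA = 199 * 0.0799229 = 15.9047 ≈ 15.90 m^2/ha

15.90 m^2/ha


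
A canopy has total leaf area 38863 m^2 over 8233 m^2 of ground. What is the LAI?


LAI = 38863 / 8233 = 4.7204 ≈ 4.72

4.72


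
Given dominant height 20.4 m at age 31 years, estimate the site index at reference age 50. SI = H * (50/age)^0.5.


50/31 = 1.61290
(1.61290)^0.5 = 1.27000
SI = 20.4 * 1.27000 = 25.9080 ≈ 25.9 m

25.9 m


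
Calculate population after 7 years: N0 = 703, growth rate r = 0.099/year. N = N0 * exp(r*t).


r*t = 0.099 * 7 = 0.693
exp(0.693) = 1.99971
N = 703 * 1.99971 = 1405.80 ≈ 1406

1406


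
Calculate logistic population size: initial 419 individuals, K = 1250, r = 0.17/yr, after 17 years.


(K - N0)/N0 = (1250 - 419)/419 = 831/419 = 1.98329
r*t = 0.17 * 17 = 2.89; exp(-2.89) = 0.0555762
1.98329 * 0.0555762 = 0.110224
1 + 0.110224 = 1.11022
N = 1250 / 1.11022 = 1125.90 ≈ 1126

1126


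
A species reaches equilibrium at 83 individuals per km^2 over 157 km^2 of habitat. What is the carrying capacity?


K = 83 * 157 = 13031 individuals

13031 individuals


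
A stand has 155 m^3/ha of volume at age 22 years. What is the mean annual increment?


MAI = 155 / 22 = 7.0455 ≈ 7.05 m^3/ha/yr

7.05 m^3/ha/yr


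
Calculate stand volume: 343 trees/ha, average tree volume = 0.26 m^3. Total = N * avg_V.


V_stand = 343 * 0.26 = 89.18 ≈ 89.2 m^3/ha

89.2 m^3/ha


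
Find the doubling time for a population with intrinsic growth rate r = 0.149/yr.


td = ln(2) / 0.149 = 0.693147 / 0.149 = 4.65199 ≈ 4.7 years

4.7 years


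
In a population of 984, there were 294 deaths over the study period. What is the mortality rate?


Mortality rate = 294 / 984 = 0.298780 ≈ 0.2988

0.2988


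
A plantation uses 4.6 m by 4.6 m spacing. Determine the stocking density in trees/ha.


N = 10000 / 4.6^2 = 10000 / 21.16 = 472.590 ≈ 473 trees/ha

473 trees/ha


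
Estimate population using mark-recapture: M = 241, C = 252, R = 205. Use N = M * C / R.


N = M * C / R = 241 * 252 / 205 = 60732 / 205 = 296.25 ≈ 296

296 individuals


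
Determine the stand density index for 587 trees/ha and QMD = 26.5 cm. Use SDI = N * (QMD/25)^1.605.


QMD/25 = 26.5/25 = 1.06
(1.06)^1.605 = exp(1.605 * ln(1.06)) = exp(1.605 * 0.0582689) = exp(0.0935216) = 1.09803
SDI = 587 * 1.09803 = 644.544 ≈ 645

645


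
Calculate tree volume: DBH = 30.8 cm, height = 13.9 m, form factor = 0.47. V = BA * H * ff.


(D/200)^2 = (30.8/200)^2 = 0.154^2 = 0.023716
BA = 3.141593 * 0.023716 = 0.0745060 m^2
V = 0.0745060 * 13.9 * 0.47 = 0.486748 ≈ 0.487 m^3

0.487 m^3


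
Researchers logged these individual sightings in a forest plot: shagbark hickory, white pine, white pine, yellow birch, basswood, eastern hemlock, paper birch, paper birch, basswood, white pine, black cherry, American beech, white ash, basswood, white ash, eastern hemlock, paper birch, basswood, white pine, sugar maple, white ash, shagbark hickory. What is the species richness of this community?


Total individuals logged = 22
Distinct species (count of individuals): shagbark hickory (2), white pine (4), yellow birch (1), basswood (4), eastern hemlock (2), paper birch (3), black cherry (1), American beech (1), white ash (3), sugar maple (1)
Species richness = number of distinct species = 10

10


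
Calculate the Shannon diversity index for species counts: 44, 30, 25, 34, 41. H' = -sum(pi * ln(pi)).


Total N = 44 + 30 + 25 + 34 + 41 = 174
Per-species terms:
  p = 44/174 = 0.252874; ln(p) = -1.374864; p*ln(p) = 0.252874 * (-1.374864) = -0.347667
  p = 30/174 = 0.172414; ln(p) = -1.757857; p*ln(p) = 0.172414 * (-1.757857) = -0.303079
  p = 25/174 = 0.143678; ln(p) = -1.940181; p*ln(p) = 0.143678 * (-1.940181) = -0.278761
  p = 34/174 = 0.195402; ln(p) = -1.632696; p*ln(p) = 0.195402 * (-1.632696) = -0.319032
  p = 41/174 = 0.235632; ln(p) = -1.445484; p*ln(p) = 0.235632 * (-1.445484) = -0.340602
sum(p*ln(p)) = (-0.347667) + (-0.303079) + (-0.278761) + (-0.319032) + (-0.340602) = -1.589141
H' = -(-1.589141) = 1.589141 ≈ 1.5891

1.5891


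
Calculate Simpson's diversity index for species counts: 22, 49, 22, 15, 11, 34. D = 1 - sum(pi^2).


Total N = 22 + 49 + 22 + 15 + 11 + 34 = 153
Per-species terms:
  p = 22/153 = 0.143791; p^2 = 0.143791^2 = 0.020676
  p = 49/153 = 0.320261; p^2 = 0.320261^2 = 0.102567
  p = 22/153 = 0.143791; p^2 = 0.143791^2 = 0.020676
  p = 15/153 = 0.098039; p^2 = 0.098039^2 = 0.009612
  p = 11/153 = 0.071895; p^2 = 0.071895^2 = 0.005169
  p = 34/153 = 0.222222; p^2 = 0.222222^2 = 0.049383
sum(p^2) = 0.020676 + 0.102567 + 0.020676 + 0.009612 + 0.005169 + 0.049383 = 0.208083
D = 1 - 0.208083 = 0.791917 ≈ 0.7919

0.7919


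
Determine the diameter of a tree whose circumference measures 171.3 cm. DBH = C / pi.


DBH = C / pi = 171.3 / 3.141593 = 54.5265 ≈ 54.53 cm

54.53 cm


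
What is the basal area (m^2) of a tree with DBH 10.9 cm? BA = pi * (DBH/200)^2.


D/200 = 10.9/200 = 0.0545 m
(D/200)^2 = 0.0545^2 = 0.00297025
BA = 3.141593 * 0.00297025 = 0.00933132 ≈ 0.0093 m^2

0.0093 m^2


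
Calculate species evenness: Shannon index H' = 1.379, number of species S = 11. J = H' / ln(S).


ln(11) = 2.39790
J = H' / ln(S) = 1.379 / 2.39790 = 0.575087 ≈ 0.5751

0.5751


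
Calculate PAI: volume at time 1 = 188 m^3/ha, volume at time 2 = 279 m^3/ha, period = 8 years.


PAI = (V2 - V1) / period = (279 - 188) / 8 = 91 / 8 = 11.3750 ≈ 11.38 m^3/ha/yr

11.38 m^3/ha/yr


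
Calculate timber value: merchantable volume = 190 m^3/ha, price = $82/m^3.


Value = 190 * 82 = $15580/ha

$15580/ha


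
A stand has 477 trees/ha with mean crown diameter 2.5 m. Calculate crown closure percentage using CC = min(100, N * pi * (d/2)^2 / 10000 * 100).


(d/2)^2 = (2.5/2)^2 = 1.25^2 = 1.5625
Crown area = 3.141593 * 1.5625 = 4.90874 m^2
N * area / 10000 * 100 = 477 * 4.90874 / 10000 * 100 = 23.4147
CC = min(100, 23.4147) = 23.4147 ≈ 23.4%

23.4%


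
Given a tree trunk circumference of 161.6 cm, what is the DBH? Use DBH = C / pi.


DBH = C / pi = 161.6 / 3.141593 = 51.4389 ≈ 51.44 cm

51.44 cm


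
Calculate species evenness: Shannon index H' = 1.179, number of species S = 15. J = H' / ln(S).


ln(15) = 2.70805
J = H' / ln(S) = 1.179 / 2.70805 = 0.435369 ≈ 0.4354

0.4354


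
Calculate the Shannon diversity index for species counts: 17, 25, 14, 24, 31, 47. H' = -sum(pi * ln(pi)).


Total N = 17 + 25 + 14 + 24 + 31 + 47 = 158
Per-species terms:
  p = 17/158 = 0.107595; ln(p) = -2.229381; p*ln(p) = 0.107595 * (-2.229381) = -0.239870
  p = 25/158 = 0.158228; ln(p) = -1.843718; p*ln(p) = 0.158228 * (-1.843718) = -0.291728
  p = 14/158 = 0.088608; ln(p) = -2.423533; p*ln(p) = 0.088608 * (-2.423533) = -0.214744
  p = 24/158 = 0.151899; ln(p) = -1.884539; p*ln(p) = 0.151899 * (-1.884539) = -0.286260
  p = 31/158 = 0.196203; ln(p) = -1.628605; p*ln(p) = 0.196203 * (-1.628605) = -0.319537
  p = 47/158 = 0.297468; ln(p) = -1.212449; p*ln(p) = 0.297468 * (-1.212449) = -0.360665
sum(p*ln(p)) = (-0.239870) + (-0.291728) + (-0.214744) + (-0.286260) + (-0.319537) + (-0.360665) = -1.712804
H' = -(-1.712804) = 1.712804 ≈ 1.7128

1.7128


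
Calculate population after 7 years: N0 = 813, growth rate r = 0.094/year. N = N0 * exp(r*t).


r*t = 0.094 * 7 = 0.658
exp(0.658) = 1.93093
N = 813 * 1.93093 = 1569.85 ≈ 1570

1570


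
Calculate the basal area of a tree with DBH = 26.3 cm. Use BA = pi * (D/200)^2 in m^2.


D/200 = 26.3/200 = 0.1315 m
(D/200)^2 = 0.1315^2 = 0.01729225
BA = 3.141593 * 0.01729225 = 0.0543252 ≈ 0.0543 m^2

0.0543 m^2


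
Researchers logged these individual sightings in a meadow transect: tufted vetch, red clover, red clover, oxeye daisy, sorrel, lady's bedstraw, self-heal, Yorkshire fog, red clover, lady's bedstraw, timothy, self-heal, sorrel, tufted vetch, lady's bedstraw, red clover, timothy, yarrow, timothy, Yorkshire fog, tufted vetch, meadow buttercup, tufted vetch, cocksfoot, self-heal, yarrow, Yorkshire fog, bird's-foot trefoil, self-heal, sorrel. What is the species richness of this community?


Total individuals logged = 30
Distinct species (count of individuals): tufted vetch (4), red clover (4), oxeye daisy (1), sorrel (3), lady's bedstraw (3), self-heal (4), Yorkshire fog (3), timothy (3), yarrow (2), meadow buttercup (1), cocksfoot (1), bird's-foot trefoil (1)
Species richness = number of distinct species = 12

12


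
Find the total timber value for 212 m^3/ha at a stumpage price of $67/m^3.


Value = 212 * 67 = $14204/ha

$14204/ha


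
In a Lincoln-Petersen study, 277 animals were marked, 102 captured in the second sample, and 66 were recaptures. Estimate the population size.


N = M * C / R = 277 * 102 / 66 = 28254 / 66 = 428.09 ≈ 428

428 individuals


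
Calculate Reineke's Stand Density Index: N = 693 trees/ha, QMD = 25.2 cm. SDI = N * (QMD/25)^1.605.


QMD/25 = 25.2/25 = 1.008
(1.008)^1.605 = exp(1.605 * ln(1.008)) = exp(1.605 * 0.00796817) = exp(0.0127889) = 1.01287
SDI = 693 * 1.01287 = 701.919 ≈ 702

702


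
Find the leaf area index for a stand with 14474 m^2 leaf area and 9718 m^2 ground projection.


LAI = 14474 / 9718 = 1.4894 ≈ 1.49

1.49


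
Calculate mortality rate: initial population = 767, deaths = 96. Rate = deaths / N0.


Mortality rate = 96 / 767 = 0.125163 ≈ 0.1252

0.1252


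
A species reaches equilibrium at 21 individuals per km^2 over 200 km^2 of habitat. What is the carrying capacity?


K = 21 * 200 = 4200 individuals

4200 individuals


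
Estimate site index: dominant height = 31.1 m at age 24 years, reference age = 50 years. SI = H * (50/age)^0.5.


50/24 = 2.08333
(2.08333)^0.5 = 1.44337
SI = 31.1 * 1.44337 = 44.8888 ≈ 44.9 m

44.9 m


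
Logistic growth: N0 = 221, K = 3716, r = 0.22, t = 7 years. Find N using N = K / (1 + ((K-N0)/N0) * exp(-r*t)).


(K - N0)/N0 = (3716 - 221)/221 = 3495/221 = 15.8145
r*t = 0.22 * 7 = 1.54; exp(-1.54) = 0.214381
15.8145 * 0.214381 = 3.39033
1 + 3.39033 = 4.39033
N = 3716 / 4.39033 = 846.406 ≈ 846

846


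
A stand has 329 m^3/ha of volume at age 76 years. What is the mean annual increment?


MAI = 329 / 76 = 4.3289 ≈ 4.33 m^3/ha/yr

4.33 m^3/ha/yr


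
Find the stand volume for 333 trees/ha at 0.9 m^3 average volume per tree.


V_stand = 333 * 0.9 = 299.7 m^3/ha

299.7 m^3/ha


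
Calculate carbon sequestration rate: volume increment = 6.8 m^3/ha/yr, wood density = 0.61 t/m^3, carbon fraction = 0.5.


C = 6.8 * 0.61 * 0.5 = 2.074 ≈ 2.07 t C/ha/yr

2.07 t C/ha/yr


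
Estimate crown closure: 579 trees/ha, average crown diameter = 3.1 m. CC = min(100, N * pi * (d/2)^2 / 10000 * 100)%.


(d/2)^2 = (3.1/2)^2 = 1.55^2 = 2.4025
Crown area = 3.141593 * 2.4025 = 7.54768 m^2
N * area / 10000 * 100 = 579 * 7.54768 / 10000 * 100 = 43.7011
CC = min(100, 43.7011) = 43.7011 ≈ 43.7%

43.7%


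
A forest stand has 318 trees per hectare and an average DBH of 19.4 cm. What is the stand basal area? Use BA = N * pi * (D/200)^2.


(D/200)^2 = (19.4/200)^2 = 0.097^2 = 0.009409
Individual BA = 3.141593 * 0.009409 = 0.0295592 m^2
Stand BA = 318 * 0.0295592 = 9.39983 ≈ 9.40 m^2/ha

9.40 m^2/ha


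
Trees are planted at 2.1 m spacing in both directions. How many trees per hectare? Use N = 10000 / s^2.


N = 10000 / 2.1^2 = 10000 / 4.41 = 2267.57 ≈ 2268 trees/ha

2268 trees/ha


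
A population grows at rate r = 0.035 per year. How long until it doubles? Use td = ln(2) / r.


td = ln(2) / 0.035 = 0.693147 / 0.035 = 19.8042 ≈ 19.8 years

19.8 years


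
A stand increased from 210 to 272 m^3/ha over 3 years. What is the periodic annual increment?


PAI = (V2 - V1) / period = (272 - 210) / 3 = 62 / 3 = 20.6667 ≈ 20.67 m^3/ha/yr

20.67 m^3/ha/yr


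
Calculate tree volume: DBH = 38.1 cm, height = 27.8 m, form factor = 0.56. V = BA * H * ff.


(D/200)^2 = (38.1/200)^2 = 0.1905^2 = 0.03629025
BA = 3.141593 * 0.03629025 = 0.114009 m^2
V = 0.114009 * 27.8 * 0.56 = 1.77489 ≈ 1.775 m^3

1.775 m^3


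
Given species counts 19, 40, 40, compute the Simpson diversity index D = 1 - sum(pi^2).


Total N = 19 + 40 + 40 = 99
Per-species terms:
  p = 19/99 = 0.191919; p^2 = 0.191919^2 = 0.036833
  p = 40/99 = 0.404040; p^2 = 0.404040^2 = 0.163248
  p = 40/99 = 0.404040; p^2 = 0.404040^2 = 0.163248
sum(p^2) = 0.036833 + 0.163248 + 0.163248 = 0.363329
D = 1 - 0.363329 = 0.636671 ≈ 0.6367

0.6367
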